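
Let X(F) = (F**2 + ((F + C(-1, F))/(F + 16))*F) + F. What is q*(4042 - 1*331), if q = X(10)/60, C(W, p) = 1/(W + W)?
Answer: 731067/104 ≈ 7029.5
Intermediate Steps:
C(W, p) = 1/(2*W)
X(F) = F + F**2 + F*(-1/2 + F)/(16 + F) (X(F) = (F**2 + ((F + (1/2)/(-1))/(F + 16))*F) + F = (F**2 + ((F + (1/2)*(-1))/(16 + F))*F) + F = (F**2 + ((F - 1/2)/(16 + F))*F) + F = (F**2 + ((-1/2 + F)/(16 + F))*F) + F = (F**2 + F*(-1/2 + F)/(16 + F)) + F = F + F**2 + F*(-1/2 + F)/(16 + F))
q = 197/104 (q = ((1/2)*10*(31 + 2*10**2 + 36*10)/(16 + 10))/60 = ((1/2)*10*(31 + 2*100 + 360)/26)*(1/60) = ((1/2)*10*(1/26)*(31 + 200 + 360))*(1/60) = ((1/2)*10*(1/26)*591)*(1/60) = (2955/26)*(1/60) = 197/104 ≈ 1.8942)
q*(4042 - 1*331) = 197*(4042 - 1*331)/104 = 197*(4042 - 331)/104 = (197/104)*3711 = 731067/104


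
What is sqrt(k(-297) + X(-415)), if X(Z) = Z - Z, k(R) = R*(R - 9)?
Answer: 9*sqrt(1122) ≈ 301.47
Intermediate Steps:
k(R) = R*(-9 + R)
X(Z) = 0
sqrt(k(-297) + X(-415)) = sqrt(-297*(-9 - 297) + 0) = sqrt(-297*(-306) + 0) = sqrt(90882 + 0) = sqrt(90882) = 9*sqrt(1122)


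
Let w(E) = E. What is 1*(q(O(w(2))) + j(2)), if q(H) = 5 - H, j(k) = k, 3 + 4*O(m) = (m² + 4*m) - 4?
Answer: 23/4 ≈ 5.7500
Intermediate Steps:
O(m) = -7/4 + m + m²/4 (O(m) = -¾ + ((m² + 4*m) - 4)/4 = -¾ + (-4 + m² + 4*m)/4 = -¾ + (-1 + m + m²/4) = -7/4 + m + m²/4)
1*(q(O(w(2))) + j(2)) = 1*((5 - (-7/4 + 2 + (¼)*2²)) + 2) = 1*((5 - (-7/4 + 2 + (¼)*4)) + 2) = 1*((5 - (-7/4 + 2 + 1)) + 2) = 1*((5 - 1*5/4) + 2) = 1*((5 - 5/4) + 2) = 1*(15/4 + 2) = 1*(23/4) = 23/4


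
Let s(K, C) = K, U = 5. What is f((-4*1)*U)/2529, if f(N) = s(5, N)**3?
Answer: 125/2529 ≈ 0.049427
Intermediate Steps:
f(N) = 125 (f(N) = 5**3 = 125)
f((-4*1)*U)/2529 = 125/2529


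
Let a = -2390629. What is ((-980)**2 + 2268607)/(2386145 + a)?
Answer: -3229007/4484 ≈ -720.12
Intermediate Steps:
((-980)**2 + 2268607)/(2386145 + a) = ((-980)**2 + 2268607)/(2386145 - 2390629) = (960400 + 2268607)/(-4484) = 3229007*(-1/4484) = -3229007/4484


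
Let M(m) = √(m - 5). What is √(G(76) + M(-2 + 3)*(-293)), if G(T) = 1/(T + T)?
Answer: √(38 - 3384736*I)/76 ≈ 17.117 - 17.117*I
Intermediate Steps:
G(T) = 1/(2*T)
M(m) = √(-5 + m)
√(G(76) + M(-2 + 3)*(-293)) = √((½)/76 + √(-5 + (-2 + 3))*(-293)) = √((½)*(1/76) + √(-5 + 1)*(-293)) = √(1/152 + √(-4)*(-293)) = √(1/152 + (2*I)*(-293)) = √(1/152 - 586*I)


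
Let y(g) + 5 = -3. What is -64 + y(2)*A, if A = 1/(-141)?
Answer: -9016/141 ≈ -63.943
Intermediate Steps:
y(g) = -8 (y(g) = -5 - 3 = -8)
A = -1/141 ≈ -0.0070922
-64 + y(2)*A = -64 - 8*(-1/141) = -64 + 8/141 = -9016/141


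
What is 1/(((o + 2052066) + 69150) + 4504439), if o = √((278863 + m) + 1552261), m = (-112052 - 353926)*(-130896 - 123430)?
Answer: 6625655/43780792027073 - 4*√7407009497/43780792027073 ≈ 1.4347e-7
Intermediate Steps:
m = 118510320828 (m = -465978*(-254326) = 118510320828)
o = 4*√7407009497 (o = √((278863 + 118510320828) + 1552261) = √(118510599691 + 1552261) = √118512151952 = 4*√7407009497 ≈ 3.4426e+5)
1/(((o + 2052066) + 69150) + 4504439) = 1/(((4*√7407009497 + 2052066) + 69150) + 4504439) = 1/(((2052066 + 4*√7407009497) + 69150) + 4504439) = 1/((2121216 + 4*√7407009497) + 4504439) = 1/(6625655 + 4*√7407009497)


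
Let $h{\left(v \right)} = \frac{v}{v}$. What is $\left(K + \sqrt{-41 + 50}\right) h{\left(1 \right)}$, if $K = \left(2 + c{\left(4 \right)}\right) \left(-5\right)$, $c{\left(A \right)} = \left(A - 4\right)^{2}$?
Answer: $-7$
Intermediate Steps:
$c{\left(A \right)} = \left(-4 + A\right)^{2}$
$K = -10$ ($K = \left(2 + \left(-4 + 4\right)^{2}\right) \left(-5\right) = \left(2 + 0^{2}\right) \left(-5\right) = \left(2 + 0\right) \left(-5\right) = 2 \left(-5\right) = -10$)
$h{\left(v \right)} = 1$
$\left(K + \sqrt{-41 + 50}\right) h{\left(1 \right)} = \left(-10 + \sqrt{-41 + 50}\right) 1 = \left(-10 + \sqrt{9}\right) 1 = \left(-10 + 3\right) 1 = \left(-7\right) 1 = -7$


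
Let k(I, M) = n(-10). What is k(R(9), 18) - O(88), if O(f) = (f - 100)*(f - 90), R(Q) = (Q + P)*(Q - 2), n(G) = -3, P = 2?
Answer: -27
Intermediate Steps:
R(Q) = (-2 + Q)*(2 + Q) (R(Q) = (Q + 2)*(Q - 2) = (2 + Q)*(-2 + Q) = (-2 + Q)*(2 + Q))
k(I, M) = -3
O(f) = (-100 + f)*(-90 + f)
k(R(9), 18) - O(88) = -3 - (9000 + 88² - 190*88) = -3 - (9000 + 7744 - 16720) = -3 - 1*24 = -3 - 24 = -27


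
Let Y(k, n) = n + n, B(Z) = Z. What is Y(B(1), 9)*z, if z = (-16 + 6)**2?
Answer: 1800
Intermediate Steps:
Y(k, n) = 2*n
z = 100 (z = (-10)**2 = 100)
Y(B(1), 9)*z = (2*9)*100 = 18*100 = 1800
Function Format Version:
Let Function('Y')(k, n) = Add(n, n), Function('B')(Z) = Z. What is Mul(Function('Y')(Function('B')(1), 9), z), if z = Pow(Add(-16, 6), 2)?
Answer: 1800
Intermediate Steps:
Function('Y')(k, n) = Mul(2, n)
z = 100 (z = Pow(-10, 2) = 100)
Mul(Function('Y')(Function('B')(1), 9), z) = Mul(Mul(2, 9), 100) = Mul(18, 100) = 1800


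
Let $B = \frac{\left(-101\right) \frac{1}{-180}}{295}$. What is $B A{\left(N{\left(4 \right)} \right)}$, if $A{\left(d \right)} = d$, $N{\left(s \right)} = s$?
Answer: $\frac{101}{13275} \approx 0.0076083$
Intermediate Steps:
$B = \frac{101}{53100}$ ($B = \left(-101\right) \left(- \frac{1}{180}\right) \frac{1}{295} = \frac{101}{180} \cdot \frac{1}{295} = \frac{101}{53100} \approx 0.0019021$)
$B A{\left(N{\left(4 \right)} \right)} = \frac{101}{53100} \cdot 4 = \frac{101}{13275}$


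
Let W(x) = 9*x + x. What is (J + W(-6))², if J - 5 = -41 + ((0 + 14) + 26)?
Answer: 3136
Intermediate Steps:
J = 4 (J = 5 + (-41 + ((0 + 14) + 26)) = 5 + (-41 + (14 + 26)) = 5 + (-41 + 40) = 5 - 1 = 4)
W(x) = 10*x
(J + W(-6))² = (4 + 10*(-6))² = (4 - 60)² = (-56)² = 3136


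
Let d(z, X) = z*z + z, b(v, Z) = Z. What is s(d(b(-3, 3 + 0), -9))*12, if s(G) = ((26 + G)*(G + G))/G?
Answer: 912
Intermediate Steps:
d(z, X) = z + z**2 (d(z, X) = z**2 + z = z + z**2)
s(G) = 52 + 2*G (s(G) = ((26 + G)*(2*G))/G = (2*G*(26 + G))/G = 52 + 2*G)
s(d(b(-3, 3 + 0), -9))*12 = (52 + 2*((3 + 0)*(1 + (3 + 0))))*12 = (52 + 2*(3*(1 + 3)))*12 = (52 + 2*(3*4))*12 = (52 + 2*12)*12 = (52 + 24)*12 = 76*12 = 912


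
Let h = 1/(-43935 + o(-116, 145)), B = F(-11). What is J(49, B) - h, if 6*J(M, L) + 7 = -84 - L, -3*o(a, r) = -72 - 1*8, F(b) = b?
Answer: -5268991/395175 ≈ -13.333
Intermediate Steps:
o(a, r) = 80/3 (o(a, r) = -(-72 - 1*8)/3 = -(-72 - 8)/3 = -⅓*(-80) = 80/3)
B = -11
h = -3/131725 (h = 1/(-43935 + 80/3) = 1/(-131725/3) = -3/131725 ≈ -2.2775e-5)
J(M, L) = -91/6 - L/6 (J(M, L) = -7/6 + (-84 - L)/6 = -7/6 + (-14 - L/6) = -91/6 - L/6)
J(49, B) - h = (-91/6 - ⅙*(-11)) - 1*(-3/131725) = (-91/6 + 11/6) + 3/131725 = -40/3 + 3/131725 = -5268991/395175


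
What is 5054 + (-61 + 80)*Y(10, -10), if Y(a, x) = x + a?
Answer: 5054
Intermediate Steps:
Y(a, x) = a + x
5054 + (-61 + 80)*Y(10, -10) = 5054 + (-61 + 80)*(10 - 10) = 5054 + 19*0 = 5054 + 0 = 5054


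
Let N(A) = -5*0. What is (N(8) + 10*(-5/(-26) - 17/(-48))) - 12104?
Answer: -3774743/312 ≈ -12099.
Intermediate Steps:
N(A) = 0
(N(8) + 10*(-5/(-26) - 17/(-48))) - 12104 = (0 + 10*(-5/(-26) - 17/(-48))) - 12104 = (0 + 10*(-5*(-1/26) - 17*(-1/48))) - 12104 = (0 + 10*(5/26 + 17/48)) - 12104 = (0 + 10*(341/624)) - 12104 = (0 + 1705/312) - 12104 = 1705/312 - 12104 = -3774743/312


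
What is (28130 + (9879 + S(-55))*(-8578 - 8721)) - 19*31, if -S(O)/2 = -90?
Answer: -173983100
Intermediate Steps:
S(O) = 180 (S(O) = -2*(-90) = 180)
(28130 + (9879 + S(-55))*(-8578 - 8721)) - 19*31 = (28130 + (9879 + 180)*(-8578 - 8721)) - 19*31 = (28130 + 10059*(-17299)) - 589 = (28130 - 174010641) - 589 = -173982511 - 589 = -173983100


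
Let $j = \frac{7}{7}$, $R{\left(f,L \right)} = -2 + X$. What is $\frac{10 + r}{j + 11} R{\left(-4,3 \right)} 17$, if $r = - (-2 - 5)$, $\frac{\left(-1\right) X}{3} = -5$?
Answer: $\frac{3757}{12} \approx 313.08$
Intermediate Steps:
$X = 15$ ($X = \left(-3\right) \left(-5\right) = 15$)
$R{\left(f,L \right)} = 13$ ($R{\left(f,L \right)} = -2 + 15 = 13$)
$r = 7$ ($r = - (-2 - 5) = \left(-1\right) \left(-7\right) = 7$)
$j = 1$ ($j = 7 \cdot \frac{1}{7} = 1$)
$\frac{10 + r}{j + 11} R{\left(-4,3 \right)} 17 = \frac{10 + 7}{1 + 11} \cdot 13 \cdot 17 = \frac{17}{12} \cdot 13 \cdot 17 = \frac{221}{12} \cdot 17 = \frac{3757}{12}$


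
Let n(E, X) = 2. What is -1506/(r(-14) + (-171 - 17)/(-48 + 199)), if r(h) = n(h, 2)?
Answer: -37901/19 ≈ -1994.8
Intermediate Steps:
r(h) = 2
-1506/(r(-14) + (-171 - 17)/(-48 + 199)) = -1506/(2 + (-171 - 17)/(-48 + 199)) = -1506/(2 - 188/151) = -1506/(114/151) = (151/114)*(-1506) = -37901/19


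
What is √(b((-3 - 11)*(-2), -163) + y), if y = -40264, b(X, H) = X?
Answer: 2*I*√10059 ≈ 200.59*I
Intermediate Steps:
√(b((-3 - 11)*(-2), -163) + y) = √((-3 - 11)*(-2) - 40264) = √(-14*(-2) - 40264) = √(28 - 40264) = √(-40236) = 2*I*√10059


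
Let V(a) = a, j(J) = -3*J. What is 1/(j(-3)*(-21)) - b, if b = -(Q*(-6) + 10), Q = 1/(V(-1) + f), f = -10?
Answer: 21913/2079 ≈ 10.540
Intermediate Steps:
Q = -1/11 (Q = 1/(-1 - 10) = 1/(-11) = -1/11 ≈ -0.090909)
b = -116/11 (b = -(-1/11*(-6) + 10) = -(6/11 + 10) = -1*116/11 = -116/11 ≈ -10.545)
1/(j(-3)*(-21)) - b = 1/(-3*(-3)*(-21)) - 1*(-116/11) = 1/(9*(-21)) + 116/11 = 1/(-189) + 116/11 = -1/189 + 116/11 = 21913/2079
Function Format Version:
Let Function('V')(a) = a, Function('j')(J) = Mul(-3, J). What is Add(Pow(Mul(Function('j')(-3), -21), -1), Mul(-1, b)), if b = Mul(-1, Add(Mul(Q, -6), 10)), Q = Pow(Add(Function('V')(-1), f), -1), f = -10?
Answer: Rational(21913, 2079) ≈ 10.540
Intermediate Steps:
Q = Rational(-1, 11) (Q = Pow(Add(-1, -10), -1) = Pow(-11, -1) = Rational(-1, 11) ≈ -0.090909)
b = Rational(-116, 11) (b = Mul(-1, Add(Mul(Rational(-1, 11), -6), 10)) = Mul(-1, Add(Rational(6, 11), 10)) = Mul(-1, Rational(116, 11)) = Rational(-116, 11) ≈ -10.545)
Add(Pow(Mul(Function('j')(-3), -21), -1), Mul(-1, b)) = Add(Pow(Mul(Mul(-3, -3), -21), -1), Mul(-1, Rational(-116, 11))) = Add(Pow(Mul(9, -21), -1), Rational(116, 11)) = Add(Pow(-189, -1), Rational(116, 11)) = Add(Rational(-1, 189), Rational(116, 11)) = Rational(21913, 2079)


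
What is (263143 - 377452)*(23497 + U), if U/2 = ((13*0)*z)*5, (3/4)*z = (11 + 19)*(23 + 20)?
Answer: -2685918573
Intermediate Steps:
z = 1720 (z = 4*((11 + 19)*(23 + 20))/3 = 4*(30*43)/3 = (4/3)*1290 = 1720)
U = 0 (U = 2*(((13*0)*1720)*5) = 2*((0*1720)*5) = 2*(0*5) = 2*0 = 0)
(263143 - 377452)*(23497 + U) = (263143 - 377452)*(23497 + 0) = -114309*23497 = -2685918573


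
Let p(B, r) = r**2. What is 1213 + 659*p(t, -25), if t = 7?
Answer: 413088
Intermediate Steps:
1213 + 659*p(t, -25) = 1213 + 659*(-25)**2 = 1213 + 659*625 = 1213 + 411875 = 413088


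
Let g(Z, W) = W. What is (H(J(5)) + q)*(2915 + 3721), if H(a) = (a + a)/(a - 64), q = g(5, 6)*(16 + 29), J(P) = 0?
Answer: 1791720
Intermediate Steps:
q = 270 (q = 6*(16 + 29) = 6*45 = 270)
H(a) = 2*a/(-64 + a) (H(a) = (2*a)/(-64 + a) = 2*a/(-64 + a))
(H(J(5)) + q)*(2915 + 3721) = (2*0/(-64 + 0) + 270)*(2915 + 3721) = (2*0/(-64) + 270)*6636 = (2*0*(-1/64) + 270)*6636 = (0 + 270)*6636 = 270*6636 = 1791720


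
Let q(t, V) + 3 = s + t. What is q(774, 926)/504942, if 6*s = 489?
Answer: 1705/1009884 ≈ 0.0016883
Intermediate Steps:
s = 163/2 (s = (1/6)*489 = 163/2 ≈ 81.500)
q(t, V) = 157/2 + t (q(t, V) = -3 + (163/2 + t) = 157/2 + t)
q(774, 926)/504942 = (157/2 + 774)/504942 = (1705/2)*(1/504942) = 1705/1009884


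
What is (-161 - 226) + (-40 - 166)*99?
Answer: -20781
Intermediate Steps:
(-161 - 226) + (-40 - 166)*99 = -387 - 206*99 = -387 - 20394 = -20781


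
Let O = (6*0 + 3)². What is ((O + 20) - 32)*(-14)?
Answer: 42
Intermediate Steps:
O = 9 (O = (0 + 3)² = 3² = 9)
((O + 20) - 32)*(-14) = ((9 + 20) - 32)*(-14) = (29 - 32)*(-14) = -3*(-14) = 42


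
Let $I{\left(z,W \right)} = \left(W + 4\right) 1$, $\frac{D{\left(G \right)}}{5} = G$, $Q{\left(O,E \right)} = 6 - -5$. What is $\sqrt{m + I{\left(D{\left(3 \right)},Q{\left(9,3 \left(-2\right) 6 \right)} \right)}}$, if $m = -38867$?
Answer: $2 i \sqrt{9713} \approx 197.11 i$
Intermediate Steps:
$Q{\left(O,E \right)} = 11$ ($Q{\left(O,E \right)} = 6 + 5 = 11$)
$D{\left(G \right)} = 5 G$
$I{\left(z,W \right)} = 4 + W$ ($I{\left(z,W \right)} = \left(4 + W\right) 1 = 4 + W$)
$\sqrt{m + I{\left(D{\left(3 \right)},Q{\left(9,3 \left(-2\right) 6 \right)} \right)}} = \sqrt{-38867 + \left(4 + 11\right)} = \sqrt{-38867 + 15} = \sqrt{-38852} = 2 i \sqrt{9713}$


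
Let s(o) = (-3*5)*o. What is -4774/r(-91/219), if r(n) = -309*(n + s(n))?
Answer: 24893/9373 ≈ 2.6558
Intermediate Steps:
s(o) = -15*o
r(n) = 4326*n (r(n) = -309*(n - 15*n) = -(-4326)*n = 4326*n)
-4774/r(-91/219) = -4774/(4326*(-91/219)) = -4774/(-131222/73) = -4774*(-73/131222) = 24893/9373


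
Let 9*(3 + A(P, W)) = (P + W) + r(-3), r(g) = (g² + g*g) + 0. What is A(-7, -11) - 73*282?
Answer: -20589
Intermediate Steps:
r(g) = 2*g² (r(g) = (g² + g²) + 0 = 2*g² + 0 = 2*g²)
A(P, W) = -1 + P/9 + W/9 (A(P, W) = -3 + ((P + W) + 2*(-3)²)/9 = -3 + ((P + W) + 2*9)/9 = -3 + ((P + W) + 18)/9 = -3 + (18 + P + W)/9 = -3 + (2 + P/9 + W/9) = -1 + P/9 + W/9)
A(-7, -11) - 73*282 = (-1 + (⅑)*(-7) + (⅑)*(-11)) - 73*282 = (-1 - 7/9 - 11/9) - 20586 = -3 - 20586 = -20589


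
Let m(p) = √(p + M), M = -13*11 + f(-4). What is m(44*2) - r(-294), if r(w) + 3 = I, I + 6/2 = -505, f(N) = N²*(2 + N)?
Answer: 511 + I*√87 ≈ 511.0 + 9.3274*I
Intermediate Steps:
M = -175 (M = -13*11 + (-4)²*(2 - 4) = -143 + 16*(-2) = -143 - 32 = -175)
I = -508 (I = -3 - 505 = -508)
m(p) = √(-175 + p) (m(p) = √(p - 175) = √(-175 + p))
r(w) = -511 (r(w) = -3 - 508 = -511)
m(44*2) - r(-294) = √(-175 + 44*2) - 1*(-511) = √(-175 + 88) + 511 = √(-87) + 511 = I*√87 + 511 = 511 + I*√87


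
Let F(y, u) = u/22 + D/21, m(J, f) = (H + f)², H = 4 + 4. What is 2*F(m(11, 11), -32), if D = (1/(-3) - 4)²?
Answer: -2330/2079 ≈ -1.1207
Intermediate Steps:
H = 8
D = 169/9 (D = (-⅓ - 4)² = (-13/3)² = 169/9 ≈ 18.778)
m(J, f) = (8 + f)²
F(y, u) = 169/189 + u/22 (F(y, u) = u/22 + (169/9)/21 = u*(1/22) + (169/9)*(1/21) = u/22 + 169/189 = 169/189 + u/22)
2*F(m(11, 11), -32) = 2*(169/189 + (1/22)*(-32)) = 2*(169/189 - 16/11) = 2*(-1165/2079) = -2330/2079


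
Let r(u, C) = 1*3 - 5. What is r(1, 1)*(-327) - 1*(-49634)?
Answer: 50288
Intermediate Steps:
r(u, C) = -2 (r(u, C) = 3 - 5 = -2)
r(1, 1)*(-327) - 1*(-49634) = -2*(-327) - 1*(-49634) = 654 + 49634 = 50288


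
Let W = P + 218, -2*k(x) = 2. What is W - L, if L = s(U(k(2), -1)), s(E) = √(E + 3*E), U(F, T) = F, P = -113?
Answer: 105 - 2*I ≈ 105.0 - 2.0*I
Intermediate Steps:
k(x) = -1 (k(x) = -½*2 = -1)
W = 105 (W = -113 + 218 = 105)
s(E) = 2*√E (s(E) = √(4*E) = 2*√E)
L = 2*I (L = 2*√(-1) = 2*I ≈ 2.0*I)
W - L = 105 - 2*I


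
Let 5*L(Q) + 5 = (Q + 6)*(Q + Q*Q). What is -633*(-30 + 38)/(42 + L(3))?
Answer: -25320/313 ≈ -80.895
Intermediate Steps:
L(Q) = -1 + (6 + Q)*(Q + Q**2)/5 (L(Q) = -1 + ((Q + 6)*(Q + Q*Q))/5 = -1 + ((6 + Q)*(Q + Q**2))/5 = -1 + (6 + Q)*(Q + Q**2)/5)
-633*(-30 + 38)/(42 + L(3)) = -633*(-30 + 38)/(42 + (-1 + (1/5)*3**3 + (6/5)*3 + (7/5)*3**2)) = -5064/(42 + (-1 + (1/5)*27 + 18/5 + (7/5)*9)) = -5064/(42 + (-1 + 27/5 + 18/5 + 63/5)) = -5064/(42 + 103/5) = -5064/313/5 = -5064*5/313 = -633*40/313 = -25320/313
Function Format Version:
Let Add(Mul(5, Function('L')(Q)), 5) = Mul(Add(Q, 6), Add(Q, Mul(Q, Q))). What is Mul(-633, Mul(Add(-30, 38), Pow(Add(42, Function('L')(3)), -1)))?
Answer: Rational(-25320, 313) ≈ -80.895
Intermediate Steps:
Function('L')(Q) = Add(-1, Mul(Rational(1, 5), Add(6, Q), Add(Q, Pow(Q, 2)))) (Function('L')(Q) = Add(-1, Mul(Rational(1, 5), Mul(Add(Q, 6), Add(Q, Mul(Q, Q))))) = Add(-1, Mul(Rational(1, 5), Mul(Add(6, Q), Add(Q, Pow(Q, 2))))) = Add(-1, Mul(Rational(1, 5), Add(6, Q), Add(Q, Pow(Q, 2)))))
Mul(-633, Mul(Add(-30, 38), Pow(Add(42, Function('L')(3)), -1))) = Mul(-633, Mul(Add(-30, 38), Pow(Add(42, Add(-1, Mul(Rational(1, 5), Pow(3, 3)), Mul(Rational(6, 5), 3), Mul(Rational(7, 5), Pow(3, 2)))), -1))) = Mul(-633, Mul(8, Pow(Add(42, Add(-1, Mul(Rational(1, 5), 27), Rational(18, 5), Mul(Rational(7, 5), 9))), -1))) = Mul(-633, Mul(8, Pow(Add(42, Add(-1, Rational(27, 5), Rational(18, 5), Rational(63, 5))), -1))) = Mul(-633, Mul(8, Pow(Add(42, Rational(103, 5)), -1))) = Mul(-633, Mul(8, Pow(Rational(313, 5), -1))) = Mul(-633, Mul(8, Rational(5, 313))) = Mul(-633, Rational(40, 313)) = Rational(-25320, 313)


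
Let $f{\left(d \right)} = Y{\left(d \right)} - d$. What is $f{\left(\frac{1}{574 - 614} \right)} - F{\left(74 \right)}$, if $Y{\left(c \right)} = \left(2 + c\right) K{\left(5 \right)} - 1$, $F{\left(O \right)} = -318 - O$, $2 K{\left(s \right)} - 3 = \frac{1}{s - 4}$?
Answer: $\frac{15799}{40} \approx 394.98$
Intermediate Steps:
$K{\left(s \right)} = \frac{3}{2} + \frac{1}{2 \left(-4 + s\right)}$ ($K{\left(s \right)} = \frac{3}{2} + \frac{1}{2 \left(s - 4\right)} = \frac{3}{2} + \frac{1}{2 \left(-4 + s\right)}$)
$Y{\left(c \right)} = 3 + 2 c$ ($Y{\left(c \right)} = \left(2 + c\right) \frac{-11 + 3 \cdot 5}{2 \left(-4 + 5\right)} - 1 = \left(2 + c\right) \frac{-11 + 15}{2 \cdot 1} - 1 = \left(2 + c\right) \frac{1}{2} \cdot 1 \cdot 4 - 1 = \left(2 + c\right) 2 - 1 = \left(4 + 2 c\right) - 1 = 3 + 2 c$)
$f{\left(d \right)} = 3 + d$ ($f{\left(d \right)} = \left(3 + 2 d\right) - d = 3 + d$)
$f{\left(\frac{1}{574 - 614} \right)} - F{\left(74 \right)} = \left(3 + \frac{1}{574 - 614}\right) - \left(-318 - 74\right) = \left(3 + \frac{1}{-40}\right) - \left(-318 - 74\right) = \left(3 - \frac{1}{40}\right) - -392 = \frac{119}{40} + 392 = \frac{15799}{40}$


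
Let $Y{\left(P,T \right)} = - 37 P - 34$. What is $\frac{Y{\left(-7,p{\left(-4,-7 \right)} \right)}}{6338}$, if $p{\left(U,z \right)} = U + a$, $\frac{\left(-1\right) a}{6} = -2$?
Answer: $\frac{225}{6338} \approx 0.0355$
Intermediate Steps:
$a = 12$ ($a = \left(-6\right) \left(-2\right) = 12$)
$p{\left(U,z \right)} = 12 + U$ ($p{\left(U,z \right)} = U + 12 = 12 + U$)
$Y{\left(P,T \right)} = -34 - 37 P$
$\frac{Y{\left(-7,p{\left(-4,-7 \right)} \right)}}{6338} = \frac{-34 - -259}{6338} = \left(-34 + 259\right) \frac{1}{6338} = 225 \cdot \frac{1}{6338} = \frac{225}{6338}$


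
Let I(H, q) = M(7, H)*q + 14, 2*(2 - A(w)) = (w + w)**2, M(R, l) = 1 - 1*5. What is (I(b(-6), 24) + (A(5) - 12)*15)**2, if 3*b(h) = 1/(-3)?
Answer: 964324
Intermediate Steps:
b(h) = -1/9 (b(h) = (1/3)/(-3) = (1/3)*(-1/3) = -1/9)
M(R, l) = -4 (M(R, l) = 1 - 5 = -4)
A(w) = 2 - 2*w**2 (A(w) = 2 - (w + w)**2/2 = 2 - 4*w**2/2 = 2 - 2*w**2)
I(H, q) = 14 - 4*q (I(H, q) = -4*q + 14 = 14 - 4*q)
(I(b(-6), 24) + (A(5) - 12)*15)**2 = ((14 - 4*24) + ((2 - 2*5**2) - 12)*15)**2 = ((14 - 96) + ((2 - 2*25) - 12)*15)**2 = (-82 + ((2 - 50) - 12)*15)**2 = (-82 + (-48 - 12)*15)**2 = (-82 - 60*15)**2 = (-82 - 900)**2 = (-982)**2 = 964324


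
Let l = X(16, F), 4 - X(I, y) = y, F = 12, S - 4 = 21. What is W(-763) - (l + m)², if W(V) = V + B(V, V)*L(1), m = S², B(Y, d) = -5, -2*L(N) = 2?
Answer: -381447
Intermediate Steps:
S = 25 (S = 4 + 21 = 25)
L(N) = -1 (L(N) = -½*2 = -1)
X(I, y) = 4 - y
l = -8 (l = 4 - 1*12 = 4 - 12 = -8)
m = 625 (m = 25² = 625)
W(V) = 5 + V (W(V) = V - 5*(-1) = V + 5 = 5 + V)
W(-763) - (l + m)² = (5 - 763) - (-8 + 625)² = -758 - 1*617² = -758 - 1*380689 = -758 - 380689 = -381447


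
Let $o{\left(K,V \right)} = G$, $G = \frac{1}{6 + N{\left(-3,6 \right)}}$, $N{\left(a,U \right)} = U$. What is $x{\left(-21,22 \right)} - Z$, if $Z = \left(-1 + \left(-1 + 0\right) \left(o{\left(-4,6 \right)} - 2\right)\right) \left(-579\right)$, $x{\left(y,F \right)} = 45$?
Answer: $\frac{2303}{4} \approx 575.75$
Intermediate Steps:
$G = \frac{1}{12}$ ($G = \frac{1}{6 + 6} = \frac{1}{12} \approx 0.083333$)
$o{\left(K,V \right)} = \frac{1}{12}$
$Z = - \frac{2123}{4}$ ($Z = \left(-1 + \left(-1 + 0\right) \left(\frac{1}{12} - 2\right)\right) \left(-579\right) = \left(-1 - - \frac{23}{12}\right) \left(-579\right) = \left(-1 + \frac{23}{12}\right) \left(-579\right) = \frac{11}{12} \left(-579\right) = - \frac{2123}{4} \approx -530.75$)
$x{\left(-21,22 \right)} - Z = 45 - - \frac{2123}{4} = 45 + \frac{2123}{4} = \frac{2303}{4}$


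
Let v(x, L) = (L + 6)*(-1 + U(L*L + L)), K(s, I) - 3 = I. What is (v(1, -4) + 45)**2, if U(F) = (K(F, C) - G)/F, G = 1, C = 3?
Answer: 69169/36 ≈ 1921.4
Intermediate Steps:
K(s, I) = 3 + I
U(F) = 5/F (U(F) = ((3 + 3) - 1*1)/F = (6 - 1)/F = 5/F)
v(x, L) = (-1 + 5/(L + L**2))*(6 + L) (v(x, L) = (L + 6)*(-1 + 5/(L*L + L)) = (6 + L)*(-1 + 5/(L**2 + L)) = (6 + L)*(-1 + 5/(L + L**2)) = (-1 + 5/(L + L**2))*(6 + L))
(v(1, -4) + 45)**2 = ((30 - 1*(-4) - 1*(-4)**3 - 7*(-4)**2)/((-4)*(1 - 4)) + 45)**2 = (-1/4*(30 + 4 - 1*(-64) - 7*16)/(-3) + 45)**2 = (-1/4*(-1/3)*(30 + 4 + 64 - 112) + 45)**2 = (-1/4*(-1/3)*(-14) + 45)**2 = (-7/6 + 45)**2 = (263/6)**2 = 69169/36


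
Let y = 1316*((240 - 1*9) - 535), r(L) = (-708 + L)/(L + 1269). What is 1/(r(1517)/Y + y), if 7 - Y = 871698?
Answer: -2428531126/971567876392873 ≈ -2.4996e-6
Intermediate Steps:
Y = -871691 (Y = 7 - 1*871698 = 7 - 871698 = -871691)
r(L) = (-708 + L)/(1269 + L)
y = -400064 (y = 1316*((240 - 9) - 535) = 1316*(231 - 535) = 1316*(-304) = -400064)
1/(r(1517)/Y + y) = 1/(((-708 + 1517)/(1269 + 1517))/(-871691) - 400064) = 1/((809/2786)*(-1/871691) - 400064) = 1/(-809/2428531126 - 400064) = 1/(-971567876392873/2428531126) = -2428531126/971567876392873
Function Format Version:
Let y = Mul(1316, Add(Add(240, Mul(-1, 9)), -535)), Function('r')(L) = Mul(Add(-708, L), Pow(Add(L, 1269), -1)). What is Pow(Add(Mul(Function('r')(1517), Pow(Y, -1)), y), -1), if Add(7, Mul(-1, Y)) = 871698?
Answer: Rational(-2428531126, 971567876392873) ≈ -2.4996e-6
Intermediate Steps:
Y = -871691 (Y = Add(7, Mul(-1, 871698)) = Add(7, -871698) = -871691)
Function('r')(L) = Mul(Pow(Add(1269, L), -1), Add(-708, L)) (Function('r')(L) = Mul(Add(-708, L), Pow(Add(1269, L), -1)) = Mul(Pow(Add(1269, L), -1), Add(-708, L)))
y = -400064 (y = Mul(1316, Add(Add(240, -9), -535)) = Mul(1316, Add(231, -535)) = Mul(1316, -304) = -400064)
Pow(Add(Mul(Function('r')(1517), Pow(Y, -1)), y), -1) = Pow(Add(Mul(Mul(Pow(Add(1269, 1517), -1), Add(-708, 1517)), Pow(-871691, -1)), -400064), -1) = Pow(Add(Mul(Mul(Pow(2786, -1), 809), Rational(-1, 871691)), -400064), -1) = Pow(Add(Mul(Mul(Rational(1, 2786), 809), Rational(-1, 871691)), -400064), -1) = Pow(Add(Mul(Rational(809, 2786), Rational(-1, 871691)), -400064), -1) = Pow(Add(Rational(-809, 2428531126), -400064), -1) = Pow(Rational(-971567876392873, 2428531126), -1) = Rational(-2428531126, 971567876392873)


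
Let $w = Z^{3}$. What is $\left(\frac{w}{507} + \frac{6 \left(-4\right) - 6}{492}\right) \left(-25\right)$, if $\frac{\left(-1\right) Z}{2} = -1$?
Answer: $\frac{46975}{41574} \approx 1.1299$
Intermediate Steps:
$Z = 2$ ($Z = \left(-2\right) \left(-1\right) = 2$)
$w = 8$ ($w = 2^{3} = 8$)
$\left(\frac{w}{507} + \frac{6 \left(-4\right) - 6}{492}\right) \left(-25\right) = \left(\frac{8}{507} + \frac{6 \left(-4\right) - 6}{492}\right) \left(-25\right) = \left(8 \cdot \frac{1}{507} + \left(-24 - 6\right) \frac{1}{492}\right) \left(-25\right) = \left(\frac{8}{507} - \frac{5}{82}\right) \left(-25\right) = \left(- \frac{1879}{41574}\right) \left(-25\right) = \frac{46975}{41574}$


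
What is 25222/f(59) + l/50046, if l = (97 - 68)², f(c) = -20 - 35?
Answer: -1262213957/2752530 ≈ -458.56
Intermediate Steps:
f(c) = -55
l = 841 (l = 29² = 841)
25222/f(59) + l/50046 = 25222/(-55) + 841/50046 = 25222*(-1/55) + 841*(1/50046) = -25222/55 + 841/50046 = -1262213957/2752530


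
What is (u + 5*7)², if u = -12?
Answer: 529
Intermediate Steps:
(u + 5*7)² = (-12 + 5*7)² = (-12 + 35)² = 23² = 529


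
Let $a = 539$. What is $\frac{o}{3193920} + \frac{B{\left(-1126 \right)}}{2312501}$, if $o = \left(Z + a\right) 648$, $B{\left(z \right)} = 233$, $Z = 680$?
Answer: $\frac{25380784351}{102582544360} \approx 0.24742$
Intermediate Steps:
$o = 789912$ ($o = \left(680 + 539\right) 648 = 1219 \cdot 648 = 789912$)
$\frac{o}{3193920} + \frac{B{\left(-1126 \right)}}{2312501} = \frac{789912}{3193920} + \frac{233}{2312501} = 789912 \cdot \frac{1}{3193920} + 233 \cdot \frac{1}{2312501} = \frac{10971}{44360} + \frac{233}{2312501} = \frac{25380784351}{102582544360}$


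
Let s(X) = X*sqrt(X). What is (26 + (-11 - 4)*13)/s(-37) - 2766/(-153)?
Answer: 922/51 - 169*I*sqrt(37)/1369 ≈ 18.078 - 0.7509*I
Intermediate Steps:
s(X) = X**(3/2)
(26 + (-11 - 4)*13)/s(-37) - 2766/(-153) = (26 + (-11 - 4)*13)/((-37)**(3/2)) - 2766/(-153) = (26 - 15*13)/((-37*I*sqrt(37))) - 2766*(-1/153) = (26 - 195)*(I*sqrt(37)/1369) + 922/51 = -169*I*sqrt(37)/1369 + 922/51 = 922/51 - 169*I*sqrt(37)/1369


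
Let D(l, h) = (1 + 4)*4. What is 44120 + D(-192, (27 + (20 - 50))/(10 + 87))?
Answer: 44140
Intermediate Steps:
D(l, h) = 20 (D(l, h) = 5*4 = 20)
44120 + D(-192, (27 + (20 - 50))/(10 + 87)) = 44120 + 20 = 44140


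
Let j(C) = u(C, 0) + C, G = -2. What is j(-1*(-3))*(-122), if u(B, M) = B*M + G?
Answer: -122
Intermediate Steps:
u(B, M) = -2 + B*M (u(B, M) = B*M - 2 = -2 + B*M)
j(C) = -2 + C (j(C) = (-2 + C*0) + C = (-2 + 0) + C = -2 + C)
j(-1*(-3))*(-122) = (-2 - 1*(-3))*(-122) = (-2 + 3)*(-122) = 1*(-122) = -122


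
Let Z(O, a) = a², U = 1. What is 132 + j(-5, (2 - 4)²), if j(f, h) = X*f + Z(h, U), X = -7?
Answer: 168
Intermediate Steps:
j(f, h) = 1 - 7*f (j(f, h) = -7*f + 1² = -7*f + 1 = 1 - 7*f)
132 + j(-5, (2 - 4)²) = 132 + (1 - 7*(-5)) = 132 + (1 + 35) = 132 + 36 = 168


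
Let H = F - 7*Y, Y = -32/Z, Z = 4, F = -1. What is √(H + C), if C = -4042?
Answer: 3*I*√443 ≈ 63.143*I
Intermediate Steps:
Y = -8 (Y = -32/4 = -32*¼ = -8)
H = 55 (H = -1 - 7*(-8) = -1 + 56 = 55)
√(H + C) = √(55 - 4042) = √(-3987) = 3*I*√443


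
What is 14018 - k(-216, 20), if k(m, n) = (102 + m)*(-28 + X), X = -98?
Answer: -346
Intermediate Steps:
k(m, n) = -12852 - 126*m (k(m, n) = (102 + m)*(-28 - 98) = (102 + m)*(-126) = -12852 - 126*m)
14018 - k(-216, 20) = 14018 - (-12852 - 126*(-216)) = 14018 - (-12852 + 27216) = 14018 - 1*14364 = 14018 - 14364 = -346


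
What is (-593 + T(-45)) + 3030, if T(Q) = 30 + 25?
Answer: 2492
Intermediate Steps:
T(Q) = 55
(-593 + T(-45)) + 3030 = (-593 + 55) + 3030 = -538 + 3030 = 2492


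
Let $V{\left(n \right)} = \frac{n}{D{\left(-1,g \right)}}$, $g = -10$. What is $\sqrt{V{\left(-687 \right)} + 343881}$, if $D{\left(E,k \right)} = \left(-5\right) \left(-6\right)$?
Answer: $\frac{\sqrt{34385810}}{10} \approx 586.39$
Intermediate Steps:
$D{\left(E,k \right)} = 30$
$V{\left(n \right)} = \frac{n}{30}$
$\sqrt{V{\left(-687 \right)} + 343881} = \sqrt{\frac{1}{30} \left(-687\right) + 343881} = \sqrt{- \frac{229}{10} + 343881} = \sqrt{\frac{3438581}{10}} = \frac{\sqrt{34385810}}{10}$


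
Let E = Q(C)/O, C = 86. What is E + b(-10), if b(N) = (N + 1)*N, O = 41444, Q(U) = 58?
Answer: 1865009/20722 ≈ 90.001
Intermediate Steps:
b(N) = N*(1 + N) (b(N) = (1 + N)*N = N*(1 + N))
E = 29/20722 (E = 58/41444 = 58*(1/41444) = 29/20722 ≈ 0.0013995)
E + b(-10) = 29/20722 - 10*(1 - 10) = 29/20722 - 10*(-9) = 29/20722 + 90 = 1865009/20722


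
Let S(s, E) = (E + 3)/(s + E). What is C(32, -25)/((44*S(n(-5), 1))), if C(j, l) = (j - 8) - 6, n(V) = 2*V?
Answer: -81/88 ≈ -0.92045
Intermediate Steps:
C(j, l) = -14 + j (C(j, l) = (-8 + j) - 6 = -14 + j)
S(s, E) = (3 + E)/(E + s)
C(32, -25)/((44*S(n(-5), 1))) = (-14 + 32)/((44*((3 + 1)/(1 + 2*(-5))))) = 18/((44*(4/(1 - 10)))) = 18/((44*(4/(-9)))) = 18/((44*(-⅑*4))) = 18/((44*(-4/9))) = 18/(-176/9) = 18*(-9/176) = -81/88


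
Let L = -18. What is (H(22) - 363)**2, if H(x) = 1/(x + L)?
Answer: 2105401/16 ≈ 1.3159e+5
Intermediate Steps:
H(x) = 1/(-18 + x) (H(x) = 1/(x - 18) = 1/(-18 + x))
(H(22) - 363)**2 = (1/(-18 + 22) - 363)**2 = (1/4 - 363)**2 = (-1451/4)**2 = 2105401/16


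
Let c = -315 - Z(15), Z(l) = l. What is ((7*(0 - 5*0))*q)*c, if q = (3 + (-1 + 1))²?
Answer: 0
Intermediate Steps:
c = -330 (c = -315 - 1*15 = -315 - 15 = -330)
q = 9 (q = (3 + 0)² = 3² = 9)
((7*(0 - 5*0))*q)*c = ((7*(0 - 5*0))*9)*(-330) = ((7*(0 + 0))*9)*(-330) = ((7*0)*9)*(-330) = (0*9)*(-330) = 0*(-330) = 0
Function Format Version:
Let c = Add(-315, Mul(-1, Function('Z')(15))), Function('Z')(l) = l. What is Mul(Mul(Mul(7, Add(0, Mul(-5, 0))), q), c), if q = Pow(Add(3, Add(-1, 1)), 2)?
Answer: 0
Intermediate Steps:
c = -330 (c = Add(-315, Mul(-1, 15)) = Add(-315, -15) = -330)
q = 9 (q = Pow(Add(3, 0), 2) = Pow(3, 2) = 9)
Mul(Mul(Mul(7, Add(0, Mul(-5, 0))), q), c) = Mul(Mul(Mul(7, Add(0, Mul(-5, 0))), 9), -330) = Mul(Mul(Mul(7, Add(0, 0)), 9), -330) = Mul(Mul(Mul(7, 0), 9), -330) = Mul(Mul(0, 9), -330) = Mul(0, -330) = 0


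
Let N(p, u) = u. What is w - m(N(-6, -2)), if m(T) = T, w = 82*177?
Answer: 14516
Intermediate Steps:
w = 14514
w - m(N(-6, -2)) = 14514 - 1*(-2) = 14514 + 2 = 14516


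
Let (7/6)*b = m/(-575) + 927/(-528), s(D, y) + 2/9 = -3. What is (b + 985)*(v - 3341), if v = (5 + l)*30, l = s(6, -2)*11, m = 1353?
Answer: -4436924099933/1062600 ≈ -4.1755e+6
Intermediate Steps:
s(D, y) = -29/9 (s(D, y) = -2/9 - 3 = -29/9)
l = -319/9 (l = -29/9*11 = -319/9 ≈ -35.444)
v = -2740/3 (v = (5 - 319/9)*30 = -274/9*30 = -2740/3 ≈ -913.33)
b = -1247409/354200 (b = 6*(1353/(-575) + 927/(-528))/7 = 6*(1353*(-1/575) + 927*(-1/528))/7 = 6*(-1353/575 - 309/176)/7 = (6/7)*(-415803/101200) = -1247409/354200 ≈ -3.5218)
(b + 985)*(v - 3341) = (-1247409/354200 + 985)*(-2740/3 - 3341) = (347639591/354200)*(-12763/3) = -4436924099933/1062600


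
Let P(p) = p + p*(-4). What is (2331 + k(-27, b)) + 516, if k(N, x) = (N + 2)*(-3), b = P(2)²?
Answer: 2922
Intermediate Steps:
P(p) = -3*p (P(p) = p - 4*p = -3*p)
b = 36 (b = (-3*2)² = (-6)² = 36)
k(N, x) = -6 - 3*N (k(N, x) = (2 + N)*(-3) = -6 - 3*N)
(2331 + k(-27, b)) + 516 = (2331 + (-6 - 3*(-27))) + 516 = (2331 + (-6 + 81)) + 516 = (2331 + 75) + 516 = 2406 + 516 = 2922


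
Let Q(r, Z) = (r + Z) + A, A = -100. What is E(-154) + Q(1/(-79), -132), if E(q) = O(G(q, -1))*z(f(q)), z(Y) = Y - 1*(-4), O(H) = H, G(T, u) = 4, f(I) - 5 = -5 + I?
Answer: -65729/79 ≈ -832.01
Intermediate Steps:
f(I) = I (f(I) = 5 + (-5 + I) = I)
z(Y) = 4 + Y (z(Y) = Y + 4 = 4 + Y)
E(q) = 16 + 4*q (E(q) = 4*(4 + q) = 16 + 4*q)
Q(r, Z) = -100 + Z + r (Q(r, Z) = (r + Z) - 100 = (Z + r) - 100 = -100 + Z + r)
E(-154) + Q(1/(-79), -132) = (16 + 4*(-154)) + (-100 - 132 + 1/(-79)) = (16 - 616) + (-100 - 132 - 1/79) = -600 - 18329/79 = -65729/79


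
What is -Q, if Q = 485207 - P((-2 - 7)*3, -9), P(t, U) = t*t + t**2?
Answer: -483749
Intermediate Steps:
P(t, U) = 2*t**2 (P(t, U) = t**2 + t**2 = 2*t**2)
Q = 483749 (Q = 485207 - 2*((-2 - 7)*3)**2 = 485207 - 2*(-9*3)**2 = 485207 - 2*(-27)**2 = 485207 - 2*729 = 485207 - 1*1458 = 485207 - 1458 = 483749)
-Q = -1*483749 = -483749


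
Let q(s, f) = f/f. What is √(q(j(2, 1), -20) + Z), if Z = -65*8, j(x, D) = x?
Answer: I*√519 ≈ 22.782*I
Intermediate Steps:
q(s, f) = 1
Z = -520
√(q(j(2, 1), -20) + Z) = √(1 - 520) = √(-519) = I*√519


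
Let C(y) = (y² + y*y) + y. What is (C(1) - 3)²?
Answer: 0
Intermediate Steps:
C(y) = y + 2*y² (C(y) = (y² + y²) + y = 2*y² + y = y + 2*y²)
(C(1) - 3)² = (1*(1 + 2*1) - 3)² = (1*(1 + 2) - 3)² = (1*3 - 3)² = (3 - 3)² = 0² = 0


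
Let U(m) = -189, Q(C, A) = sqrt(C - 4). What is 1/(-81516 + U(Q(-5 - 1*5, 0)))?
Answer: -1/81705 ≈ -1.2239e-5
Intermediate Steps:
Q(C, A) = sqrt(-4 + C)
1/(-81516 + U(Q(-5 - 1*5, 0))) = 1/(-81516 - 189) = 1/(-81705) = -1/81705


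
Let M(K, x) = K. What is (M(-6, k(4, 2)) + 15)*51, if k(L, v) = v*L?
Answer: 459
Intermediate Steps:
k(L, v) = L*v
(M(-6, k(4, 2)) + 15)*51 = (-6 + 15)*51 = 9*51 = 459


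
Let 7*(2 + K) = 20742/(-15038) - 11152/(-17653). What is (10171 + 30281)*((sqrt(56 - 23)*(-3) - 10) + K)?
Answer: -455036116306476/929130349 - 121356*sqrt(33) ≈ -1.1869e+6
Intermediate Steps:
K = -1957488073/929130349 (K = -2 + (20742/(-15038) - 11152/(-17653))/7 = -2 + (20742*(-1/15038) - 11152*(-1/17653))/7 = -2 + (-10371/7519 + 11152/17653)/7 = -2 + (1/7)*(-99227375/132732907) = -2 - 99227375/929130349 = -1957488073/929130349 ≈ -2.1068)
(10171 + 30281)*((sqrt(56 - 23)*(-3) - 10) + K) = (10171 + 30281)*((sqrt(56 - 23)*(-3) - 10) - 1957488073/929130349) = 40452*((sqrt(33)*(-3) - 10) - 1957488073/929130349) = 40452*((-3*sqrt(33) - 10) - 1957488073/929130349) = 40452*((-10 - 3*sqrt(33)) - 1957488073/929130349) = 40452*(-11248791563/929130349 - 3*sqrt(33)) = -455036116306476/929130349 - 121356*sqrt(33)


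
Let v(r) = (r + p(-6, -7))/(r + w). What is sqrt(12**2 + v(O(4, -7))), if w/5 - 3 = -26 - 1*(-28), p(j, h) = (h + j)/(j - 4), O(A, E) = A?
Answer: sqrt(12125770)/290 ≈ 12.008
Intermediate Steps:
p(j, h) = (h + j)/(-4 + j)
w = 25 (w = 15 + 5*(-26 - 1*(-28)) = 15 + 5*(-26 + 28) = 15 + 5*2 = 15 + 10 = 25)
v(r) = (13/10 + r)/(25 + r) (v(r) = (r + (-7 - 6)/(-4 - 6))/(r + 25) = (r - 13/(-10))/(25 + r) = (r - 1/10*(-13))/(25 + r) = (r + 13/10)/(25 + r) = (13/10 + r)/(25 + r))
sqrt(12**2 + v(O(4, -7))) = sqrt(12**2 + (13/10 + 4)/(25 + 4)) = sqrt(144 + (53/10)/29) = sqrt(144 + (1/29)*(53/10)) = sqrt(144 + 53/290) = sqrt(41813/290) = sqrt(12125770)/290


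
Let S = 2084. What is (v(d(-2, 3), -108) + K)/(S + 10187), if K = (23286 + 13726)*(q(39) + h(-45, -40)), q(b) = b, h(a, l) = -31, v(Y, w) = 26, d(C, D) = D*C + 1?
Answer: 296122/12271 ≈ 24.132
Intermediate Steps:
d(C, D) = 1 + C*D (d(C, D) = C*D + 1 = 1 + C*D)
K = 296096 (K = (23286 + 13726)*(39 - 31) = 37012*8 = 296096)
(v(d(-2, 3), -108) + K)/(S + 10187) = (26 + 296096)/(2084 + 10187) = 296122/12271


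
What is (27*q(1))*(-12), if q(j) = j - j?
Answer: 0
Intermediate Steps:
q(j) = 0
(27*q(1))*(-12) = (27*0)*(-12) = 0*(-12) = 0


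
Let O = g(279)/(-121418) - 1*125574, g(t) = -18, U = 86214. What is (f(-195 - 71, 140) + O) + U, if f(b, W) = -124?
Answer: -2397034147/60709 ≈ -39484.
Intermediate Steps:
O = -7623471957/60709 (O = -18/(-121418) - 1*125574 = -18*(-1/121418) - 125574 = 9/60709 - 125574 = -7623471957/60709 ≈ -1.2557e+5)
(f(-195 - 71, 140) + O) + U = (-124 - 7623471957/60709) + 86214 = -7630999873/60709 + 86214 = -2397034147/60709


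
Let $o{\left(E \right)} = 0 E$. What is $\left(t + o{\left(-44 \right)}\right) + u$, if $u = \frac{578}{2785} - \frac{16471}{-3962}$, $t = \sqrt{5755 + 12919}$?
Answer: $\frac{6880253}{1576310} + \sqrt{18674} \approx 141.02$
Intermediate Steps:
$o{\left(E \right)} = 0$
$t = \sqrt{18674} \approx 136.65$
$u = \frac{6880253}{1576310}$ ($u = 578 \cdot \frac{1}{2785} - - \frac{2353}{566} = \frac{578}{2785} + \frac{2353}{566} = \frac{6880253}{1576310} \approx 4.3648$)
$\left(t + o{\left(-44 \right)}\right) + u = \left(\sqrt{18674} + 0\right) + \frac{6880253}{1576310} = \sqrt{18674} + \frac{6880253}{1576310} = \frac{6880253}{1576310} + \sqrt{18674}$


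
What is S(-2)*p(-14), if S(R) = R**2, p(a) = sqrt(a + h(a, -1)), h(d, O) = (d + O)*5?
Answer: 4*I*sqrt(89) ≈ 37.736*I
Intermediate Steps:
h(d, O) = 5*O + 5*d (h(d, O) = (O + d)*5 = 5*O + 5*d)
p(a) = sqrt(-5 + 6*a) (p(a) = sqrt(a + (5*(-1) + 5*a)) = sqrt(a + (-5 + 5*a)) = sqrt(-5 + 6*a))
S(-2)*p(-14) = (-2)**2*sqrt(-5 + 6*(-14)) = 4*sqrt(-5 - 84) = 4*sqrt(-89) = 4*(I*sqrt(89)) = 4*I*sqrt(89)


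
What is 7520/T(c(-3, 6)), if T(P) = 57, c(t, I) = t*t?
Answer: 7520/57 ≈ 131.93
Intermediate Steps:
c(t, I) = t²
7520/T(c(-3, 6)) = 7520/57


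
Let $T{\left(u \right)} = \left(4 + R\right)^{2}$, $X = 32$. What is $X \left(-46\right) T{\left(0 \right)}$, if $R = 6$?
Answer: $-147200$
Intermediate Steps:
$T{\left(u \right)} = 100$ ($T{\left(u \right)} = \left(4 + 6\right)^{2} = 10^{2} = 100$)
$X \left(-46\right) T{\left(0 \right)} = 32 \left(-46\right) 100 = \left(-1472\right) 100 = -147200$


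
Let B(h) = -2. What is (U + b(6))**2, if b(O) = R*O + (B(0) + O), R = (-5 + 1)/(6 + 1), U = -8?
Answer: 2704/49 ≈ 55.184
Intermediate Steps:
R = -4/7 ≈ -0.57143
b(O) = -2 + 3*O/7 (b(O) = -4*O/7 + (-2 + O) = -2 + 3*O/7)
(U + b(6))**2 = (-8 + (-2 + (3/7)*6))**2 = (-8 + (-2 + 18/7))**2 = (-8 + 4/7)**2 = (-52/7)**2 = 2704/49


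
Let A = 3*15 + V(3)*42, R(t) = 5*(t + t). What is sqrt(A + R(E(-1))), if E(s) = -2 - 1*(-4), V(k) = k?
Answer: sqrt(191) ≈ 13.820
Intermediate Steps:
E(s) = 2 (E(s) = -2 + 4 = 2)
R(t) = 10*t (R(t) = 5*(2*t) = 10*t)
A = 171 (A = 3*15 + 3*42 = 45 + 126 = 171)
sqrt(A + R(E(-1))) = sqrt(171 + 10*2) = sqrt(171 + 20) = sqrt(191)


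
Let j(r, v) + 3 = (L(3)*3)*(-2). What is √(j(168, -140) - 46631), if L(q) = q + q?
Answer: I*√46670 ≈ 216.03*I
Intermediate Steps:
L(q) = 2*q
j(r, v) = -39 (j(r, v) = -3 + ((2*3)*3)*(-2) = -3 + (6*3)*(-2) = -3 + 18*(-2) = -3 - 36 = -39)
√(j(168, -140) - 46631) = √(-39 - 46631) = √(-46670) = I*√46670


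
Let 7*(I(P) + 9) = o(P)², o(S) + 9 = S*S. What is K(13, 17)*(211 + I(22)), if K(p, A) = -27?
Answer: -6130053/7 ≈ -8.7572e+5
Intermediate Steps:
o(S) = -9 + S² (o(S) = -9 + S*S = -9 + S²)
I(P) = -9 + (-9 + P²)²/7
K(13, 17)*(211 + I(22)) = -27*(211 + (-9 + (-9 + 22²)²/7)) = -27*(211 + (-9 + (-9 + 484)²/7)) = -27*(211 + (-9 + (⅐)*475²)) = -27*(211 + (-9 + (⅐)*225625)) = -27*(211 + (-9 + 225625/7)) = -27*(211 + 225562/7) = -27*227039/7 = -6130053/7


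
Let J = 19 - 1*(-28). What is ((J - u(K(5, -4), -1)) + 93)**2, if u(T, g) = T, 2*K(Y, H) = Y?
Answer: 75625/4 ≈ 18906.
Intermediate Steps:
K(Y, H) = Y/2
J = 47 (J = 19 + 28 = 47)
((J - u(K(5, -4), -1)) + 93)**2 = ((47 - 5/2) + 93)**2 = (89/2 + 93)**2 = (275/2)**2 = 75625/4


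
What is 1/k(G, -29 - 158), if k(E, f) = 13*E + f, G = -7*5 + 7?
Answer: -1/551 ≈ -0.0018149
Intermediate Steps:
G = -28 (G = -35 + 7 = -28)
k(E, f) = f + 13*E
1/k(G, -29 - 158) = 1/((-29 - 158) + 13*(-28)) = 1/(-187 - 364) = 1/(-551) = -1/551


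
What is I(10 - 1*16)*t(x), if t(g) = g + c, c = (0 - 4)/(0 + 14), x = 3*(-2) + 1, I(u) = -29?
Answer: 1073/7 ≈ 153.29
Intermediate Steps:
x = -5 (x = -6 + 1 = -5)
c = -2/7 (c = -4/14 = -4*1/14 = -2/7 ≈ -0.28571)
t(g) = -2/7 + g (t(g) = g - 2/7 = -2/7 + g)
I(10 - 1*16)*t(x) = -29*(-2/7 - 5) = -29*(-37/7) = 1073/7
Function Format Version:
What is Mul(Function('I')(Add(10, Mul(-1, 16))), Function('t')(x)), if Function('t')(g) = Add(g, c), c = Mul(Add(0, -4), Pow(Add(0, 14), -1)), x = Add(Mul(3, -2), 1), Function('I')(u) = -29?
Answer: Rational(1073, 7) ≈ 153.29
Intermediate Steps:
x = -5 (x = Add(-6, 1) = -5)
c = Rational(-2, 7) (c = Mul(-4, Pow(14, -1)) = Mul(-4, Rational(1, 14)) = Rational(-2, 7) ≈ -0.28571)
Function('t')(g) = Add(Rational(-2, 7), g) (Function('t')(g) = Add(g, Rational(-2, 7)) = Add(Rational(-2, 7), g))
Mul(Function('I')(Add(10, Mul(-1, 16))), Function('t')(x)) = Mul(-29, Add(Rational(-2, 7), -5)) = Mul(-29, Rational(-37, 7)) = Rational(1073, 7)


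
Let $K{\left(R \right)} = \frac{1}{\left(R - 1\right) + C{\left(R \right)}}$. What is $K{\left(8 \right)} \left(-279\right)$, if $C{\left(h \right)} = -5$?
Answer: $- \frac{279}{2} \approx -139.5$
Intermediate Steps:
$K{\left(R \right)} = \frac{1}{-6 + R}$ ($K{\left(R \right)} = \frac{1}{\left(R - 1\right) - 5} = \frac{1}{\left(-1 + R\right) - 5} = \frac{1}{-6 + R}$)
$K{\left(8 \right)} \left(-279\right) = \frac{1}{-6 + 8} \left(-279\right) = \frac{1}{2} \left(-279\right) = - \frac{279}{2}$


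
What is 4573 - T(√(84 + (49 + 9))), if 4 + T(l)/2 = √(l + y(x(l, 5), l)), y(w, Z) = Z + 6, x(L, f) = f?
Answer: 4581 - 2*√(6 + 2*√142) ≈ 4570.1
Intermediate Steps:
y(w, Z) = 6 + Z
T(l) = -8 + 2*√(6 + 2*l) (T(l) = -8 + 2*√(l + (6 + l)) = -8 + 2*√(6 + 2*l))
4573 - T(√(84 + (49 + 9))) = 4573 - (-8 + 2*√(6 + 2*√(84 + (49 + 9)))) = 4573 - (-8 + 2*√(6 + 2*√(84 + 58))) = 4573 - (-8 + 2*√(6 + 2*√142)) = 4573 + (8 - 2*√(6 + 2*√142)) = 4581 - 2*√(6 + 2*√142)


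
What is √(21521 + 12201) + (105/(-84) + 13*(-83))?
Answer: -4321/4 + √33722 ≈ -896.61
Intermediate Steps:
√(21521 + 12201) + (105/(-84) + 13*(-83)) = √33722 + (105*(-1/84) - 1079) = √33722 + (-5/4 - 1079) = √33722 - 4321/4 = -4321/4 + √33722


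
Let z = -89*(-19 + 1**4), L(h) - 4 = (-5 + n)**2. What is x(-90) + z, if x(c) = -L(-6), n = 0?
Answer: 1573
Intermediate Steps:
L(h) = 29 (L(h) = 4 + (-5 + 0)**2 = 4 + (-5)**2 = 4 + 25 = 29)
x(c) = -29 (x(c) = -1*29 = -29)
z = 1602 (z = -89*(-19 + 1) = -89*(-18) = 1602)
x(-90) + z = -29 + 1602 = 1573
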